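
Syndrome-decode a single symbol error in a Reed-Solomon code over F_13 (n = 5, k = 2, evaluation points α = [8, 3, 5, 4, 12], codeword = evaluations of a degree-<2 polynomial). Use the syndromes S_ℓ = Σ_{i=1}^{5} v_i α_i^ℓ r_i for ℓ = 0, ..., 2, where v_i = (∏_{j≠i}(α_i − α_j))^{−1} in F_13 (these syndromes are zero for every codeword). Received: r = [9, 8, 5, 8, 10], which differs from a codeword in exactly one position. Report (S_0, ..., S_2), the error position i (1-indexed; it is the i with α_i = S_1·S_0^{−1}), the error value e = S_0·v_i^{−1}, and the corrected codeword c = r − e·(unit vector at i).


S = (3, 9, 1), error at position 2, error magnitude e = 10, c = [9, 11, 5, 8, 10].

Step 1: column multipliers v_i = (∏_{j≠i}(α_i − α_j))^{−1} mod 13.
  i = 1 (α = 8): (8−3)(8−5)(8−4)(8−12) = 5·3·4·(−4) = −240 ≡ 7, so v_1 = 7^{−1} = 2 (mod 13).
  i = 2 (α = 3): (3−8)(3−5)(3−4)(3−12) = (−5)·(−2)·(−1)·(−9) = 90 ≡ 12, so v_2 = 12^{−1} = 12 (mod 13).
  i = 3 (α = 5): (5−8)(5−3)(5−4)(5−12) = (−3)·2·1·(−7) = 42 ≡ 3, so v_3 = 3^{−1} = 9 (mod 13).
  i = 4 (α = 4): (4−8)(4−3)(4−5)(4−12) = (−4)·1·(−1)·(−8) = −32 ≡ 7, so v_4 = 7^{−1} = 2 (mod 13).
  i = 5 (α = 12): (12−8)(12−3)(12−5)(12−4) = 4·9·7·8 = 2016 ≡ 1, so v_5 = 1^{−1} = 1 (mod 13).
  v = [2, 12, 9, 2, 1].
Step 2: syndromes of r = [9, 8, 5, 8, 10] (all sums mod 13).
  S_0 = Σ v_i r_i = 2·9 + 12·8 + 9·5 + 2·8 + 1·10 = 185 ≡ 3.
  S_1 = Σ v_i α_i r_i = 2·8·9 + 12·3·8 + 9·5·5 + 2·4·8 + 1·12·10 = 841 ≡ 9.
  α_i^2 mod 13 = [12, 9, 12, 3, 1].
  S_2 = Σ v_i α_i^2 r_i = 2·12·9 + 12·9·8 + 9·12·5 + 2·3·8 + 1·1·10 = 1678 ≡ 1.
  S = (3, 9, 1) ≠ 0, so r is not a codeword (an error is present).
Step 3: locate the error. For a single error e at position i, S_ℓ = v_i·e·α_i^ℓ, so α_err = S_1/S_0.
  S_0^{−1} = 3^{−1} = 9 (mod 13), so α_err = 9·9 = 81 ≡ 3 = α_2. Error position i = 2.
  Consistency check: S_2/S_1 = 1·3 = 3 ≡ 3 = α_err ✓ (single-error assumption holds).
Step 4: error magnitude e = S_0/v_2 = S_0·∏_{j≠2}(α_2 − α_j) = 3·12 = 36 ≡ 10 (mod 13).
Step 5: correct position 2: c_2 = r_2 − e = 8 − 10 ≡ 11 (mod 13). Hence c = [9, 11, 5, 8, 10].
  Check: interpolating c through the α_i gives m(x) = 7 + 10·x (degree < 2) with m(α_i) = c_i for every i, so c is indeed a codeword.


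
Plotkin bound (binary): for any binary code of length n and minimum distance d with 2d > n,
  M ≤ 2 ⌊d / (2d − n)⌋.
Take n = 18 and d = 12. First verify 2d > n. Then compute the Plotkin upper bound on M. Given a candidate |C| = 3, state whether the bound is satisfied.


Plotkin bound M ≤ 4; given |C| = 3 ≤ bound (satisfied).

Check applicability: 2d = 24, n = 18.
2d − n = 6 > 0, so Plotkin applies.
Compute d/(2d−n) = 12/6 ≈ 2.0000.
⌊d/(2d−n)⌋ = 2.
Plotkin bound: M ≤ 2·2 = 4.
Given |C| = 3, check: satisfied.
This |C| is below the Plotkin bound.


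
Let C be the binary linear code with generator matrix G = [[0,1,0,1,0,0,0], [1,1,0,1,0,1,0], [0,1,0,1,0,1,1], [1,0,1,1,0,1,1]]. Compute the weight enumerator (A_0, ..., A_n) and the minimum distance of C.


Weight distribution: A_0 = 1, A_2 = 4, A_3 = 6, A_4 = 3, A_5 = 2. Minimum distance d = 2.

Enumerate all 2^4 = 16 messages m ∈ F_2^4.
For each, compute codeword c = mG in F_2^7, then tally its weight.
  m = 0000 → c = 0000000, weight = 0.
  m = 1000 → c = 0101000, weight = 2.
  m = 0100 → c = 1101010, weight = 4.
  m = 1100 → c = 1000010, weight = 2.
  m = 0010 → c = 0101011, weight = 4.
  m = 1010 → c = 0000011, weight = 2.
  m = 0110 → c = 1000001, weight = 2.
  m = 1110 → c = 1101001, weight = 4.
  m = 0001 → c = 1011011, weight = 5.
  m = 1001 → c = 1110011, weight = 5.
  m = 0101 → c = 0110001, weight = 3.
  m = 1101 → c = 0011001, weight = 3.
  m = 0011 → c = 1110000, weight = 3.
  m = 1011 → c = 1011000, weight = 3.
  m = 0111 → c = 0011010, weight = 3.
  m = 1111 → c = 0110010, weight = 3.
Tally weights:
  weight 0: 1 codewords.
  weight 2: 4 codewords.
  weight 3: 6 codewords.
  weight 4: 3 codewords.
  weight 5: 2 codewords.
Minimum distance d = smallest w > 0 with A_w > 0 = 2.
Sanity: Σ A_w = 16 = 2^4 = 16 ✓.


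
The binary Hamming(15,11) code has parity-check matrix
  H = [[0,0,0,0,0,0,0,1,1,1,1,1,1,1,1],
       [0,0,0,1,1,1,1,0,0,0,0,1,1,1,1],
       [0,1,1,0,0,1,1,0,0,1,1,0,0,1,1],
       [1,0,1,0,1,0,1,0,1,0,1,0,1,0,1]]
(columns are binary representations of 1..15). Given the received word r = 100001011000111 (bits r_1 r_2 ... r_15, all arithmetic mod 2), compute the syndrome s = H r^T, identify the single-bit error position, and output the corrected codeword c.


s = (1, 0, 1, 0)^T, error position = 10, corrected codeword c = 100001011100111

Compute s = H r^T mod 2 one row at a time:
  s_1 = 1 + 1 + 0 + 0 + 0 + 1 + 1 + 1 = 5 ≡ 1 (mod 2).
  s_2 = 0 + 0 + 1 + 0 + 0 + 1 + 1 + 1 = 4 ≡ 0 (mod 2).
  s_3 = 0 + 0 + 1 + 0 + 0 + 0 + 1 + 1 = 3 ≡ 1 (mod 2).
  s_4 = 1 + 0 + 0 + 0 + 1 + 0 + 1 + 1 = 4 ≡ 0 (mod 2).
s = (1, 0, 1, 0)^T — this equals column 10 of H (binary 1010), so error is at position 10.
Correct: flip bit 10 of r = 100001011000111 to get c = 100001011100111.


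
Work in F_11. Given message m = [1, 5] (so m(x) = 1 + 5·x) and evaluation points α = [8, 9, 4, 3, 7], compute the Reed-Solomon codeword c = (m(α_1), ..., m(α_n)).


c = [8, 2, 10, 5, 3]

Message polynomial: m(x) = 1 + 5·x (mod 11).
For each evaluation point α_i, compute m(α_i) mod 11:
  α_1 = 8: Horner steps 5 → 8, so m(8) = 8.
  α_2 = 9: Horner steps 5 → 2, so m(9) = 2.
  α_3 = 4: Horner steps 5 → 10, so m(4) = 10.
  α_4 = 3: Horner steps 5 → 5, so m(3) = 5.
  α_5 = 7: Horner steps 5 → 3, so m(7) = 3.
Codeword c = [8, 2, 10, 5, 3] ∈ F_11^5.


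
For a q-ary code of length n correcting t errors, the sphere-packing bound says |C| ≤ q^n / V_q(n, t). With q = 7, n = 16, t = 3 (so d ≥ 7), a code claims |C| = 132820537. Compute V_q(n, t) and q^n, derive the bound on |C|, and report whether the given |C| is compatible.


V_q(n, t) = 125377, q^n = 33232930569601, Hamming bound = 265064011, |C| = 132820537 ≤ bound (satisfied).

Step 1: Compute V_q(n, t) = Σ_{j=0}^3 C(n, j) (q−1)^j.
  j = 0: C(16,0)·(6)^0 = 1·1 = 1.
  j = 1: C(16,1)·(6)^1 = 16·6 = 96.
  j = 2: C(16,2)·(6)^2 = 120·36 = 4320.
  j = 3: C(16,3)·(6)^3 = 560·216 = 120960.
  V_q(n, t) = 1 + 96 + 4320 + 120960 = 125377.
Step 2: q^n = 7^16 = 33232930569601.
Step 3: Hamming bound ⌊q^n / V_q(n,t)⌋ = ⌊33232930569601/125377⌋ = 265064011.
Step 4: Compare |C| = 132820537 to 265064011: satisfied.
The claimed |C| lies below the Hamming bound.


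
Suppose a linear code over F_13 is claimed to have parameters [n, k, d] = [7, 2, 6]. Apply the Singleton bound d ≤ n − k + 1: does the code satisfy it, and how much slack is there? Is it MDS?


Singleton RHS = n − k + 1 = 6, slack = 0, bound satisfied, MDS.

Singleton bound: d ≤ n − k + 1.
Here n = 7, k = 2, so n − k + 1 = 6.
Given d = 6, check d ≤ 6: YES.
Slack = (n − k + 1) − d = 0.
The code is MDS (slack = 0).
Description: the claimed parameters are [7, 2, 6]_13; such a code would be MDS (meets Singleton bound).


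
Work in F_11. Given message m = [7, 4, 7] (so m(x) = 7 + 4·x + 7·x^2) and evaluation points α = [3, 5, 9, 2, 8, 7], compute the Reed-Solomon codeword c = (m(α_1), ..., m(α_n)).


c = [5, 4, 5, 10, 3, 4]

Message polynomial: m(x) = 7 + 4·x + 7·x^2 (mod 11).
For each evaluation point α_i, compute m(α_i) mod 11:
  α_1 = 3: Horner steps 7 → 3 → 5, so m(3) = 5.
  α_2 = 5: Horner steps 7 → 6 → 4, so m(5) = 4.
  α_3 = 9: Horner steps 7 → 1 → 5, so m(9) = 5.
  α_4 = 2: Horner steps 7 → 7 → 10, so m(2) = 10.
  α_5 = 8: Horner steps 7 → 5 → 3, so m(8) = 3.
  α_6 = 7: Horner steps 7 → 9 → 4, so m(7) = 4.
Codeword c = [5, 4, 5, 10, 3, 4] ∈ F_11^6.


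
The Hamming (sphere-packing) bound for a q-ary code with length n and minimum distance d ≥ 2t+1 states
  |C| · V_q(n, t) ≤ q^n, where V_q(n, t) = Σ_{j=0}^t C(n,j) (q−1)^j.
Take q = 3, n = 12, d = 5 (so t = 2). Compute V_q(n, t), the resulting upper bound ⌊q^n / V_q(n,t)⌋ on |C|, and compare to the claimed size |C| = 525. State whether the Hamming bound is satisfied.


V_q(n, t) = 289, q^n = 531441, Hamming bound = 1838, |C| = 525 ≤ bound (satisfied).

Step 1: Compute V_q(n, t) = Σ_{j=0}^2 C(n, j) (q−1)^j.
  j = 0: C(12,0)·(2)^0 = 1·1 = 1.
  j = 1: C(12,1)·(2)^1 = 12·2 = 24.
  j = 2: C(12,2)·(2)^2 = 66·4 = 264.
  V_q(n, t) = 1 + 24 + 264 = 289.
Step 2: q^n = 3^12 = 531441.
Step 3: Hamming bound ⌊q^n / V_q(n,t)⌋ = ⌊531441/289⌋ = 1838.
Step 4: Compare |C| = 525 to 1838: satisfied.
The claimed |C| lies below the Hamming bound.


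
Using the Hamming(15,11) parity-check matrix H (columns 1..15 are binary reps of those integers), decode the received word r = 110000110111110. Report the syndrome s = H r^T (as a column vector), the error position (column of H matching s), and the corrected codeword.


s = (0, 0, 1, 0)^T, error position = 2, corrected codeword c = 100000110111110

Compute s = H r^T mod 2 one row at a time:
  s_1 = 1 + 0 + 1 + 1 + 1 + 1 + 1 + 0 = 6 ≡ 0 (mod 2).
  s_2 = 0 + 0 + 0 + 1 + 1 + 1 + 1 + 0 = 4 ≡ 0 (mod 2).
  s_3 = 1 + 0 + 0 + 1 + 1 + 1 + 1 + 0 = 5 ≡ 1 (mod 2).
  s_4 = 1 + 0 + 0 + 1 + 0 + 1 + 1 + 0 = 4 ≡ 0 (mod 2).
s = (0, 0, 1, 0)^T — this equals column 2 of H (binary 0010), so error is at position 2.
Correct: flip bit 2 of r = 110000110111110 to get c = 100000110111110.


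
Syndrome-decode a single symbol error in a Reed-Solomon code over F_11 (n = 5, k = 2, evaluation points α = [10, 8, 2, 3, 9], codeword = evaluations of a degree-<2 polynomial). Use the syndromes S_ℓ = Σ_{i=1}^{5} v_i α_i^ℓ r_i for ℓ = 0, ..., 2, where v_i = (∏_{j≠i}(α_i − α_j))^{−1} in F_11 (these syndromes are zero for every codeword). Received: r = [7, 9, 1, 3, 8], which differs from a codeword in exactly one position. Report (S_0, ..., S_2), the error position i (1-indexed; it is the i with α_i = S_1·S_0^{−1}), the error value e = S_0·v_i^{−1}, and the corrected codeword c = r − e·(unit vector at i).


S = (5, 10, 9), error at position 3, error magnitude e = 8, c = [7, 9, 4, 3, 8].

Step 1: column multipliers v_i = (∏_{j≠i}(α_i − α_j))^{−1} mod 11.
  i = 1 (α = 10): (10−8)(10−2)(10−3)(10−9) = 2·8·7·1 = 112 ≡ 2, so v_1 = 2^{−1} = 6 (mod 11).
  i = 2 (α = 8): (8−10)(8−2)(8−3)(8−9) = (−2)·6·5·(−1) = 60 ≡ 5, so v_2 = 5^{−1} = 9 (mod 11).
  i = 3 (α = 2): (2−10)(2−8)(2−3)(2−9) = (−8)·(−6)·(−1)·(−7) = 336 ≡ 6, so v_3 = 6^{−1} = 2 (mod 11).
  i = 4 (α = 3): (3−10)(3−8)(3−2)(3−9) = (−7)·(−5)·1·(−6) = −210 ≡ 10, so v_4 = 10^{−1} = 10 (mod 11).
  i = 5 (α = 9): (9−10)(9−8)(9−2)(9−3) = (−1)·1·7·6 = −42 ≡ 2, so v_5 = 2^{−1} = 6 (mod 11).
  v = [6, 9, 2, 10, 6].
Step 2: syndromes of r = [7, 9, 1, 3, 8] (all sums mod 11).
  S_0 = Σ v_i r_i = 6·7 + 9·9 + 2·1 + 10·3 + 6·8 = 203 ≡ 5.
  S_1 = Σ v_i α_i r_i = 6·10·7 + 9·8·9 + 2·2·1 + 10·3·3 + 6·9·8 = 1594 ≡ 10.
  α_i^2 mod 11 = [1, 9, 4, 9, 4].
  S_2 = Σ v_i α_i^2 r_i = 6·1·7 + 9·9·9 + 2·4·1 + 10·9·3 + 6·4·8 = 1241 ≡ 9.
  S = (5, 10, 9) ≠ 0, so r is not a codeword (an error is present).
Step 3: locate the error. For a single error e at position i, S_ℓ = v_i·e·α_i^ℓ, so α_err = S_1/S_0.
  S_0^{−1} = 5^{−1} = 9 (mod 11), so α_err = 10·9 = 90 ≡ 2 = α_3. Error position i = 3.
  Consistency check: S_2/S_1 = 9·10 = 90 ≡ 2 = α_err ✓ (single-error assumption holds).
Step 4: error magnitude e = S_0/v_3 = S_0·∏_{j≠3}(α_3 − α_j) = 5·6 = 30 ≡ 8 (mod 11).
Step 5: correct position 3: c_3 = r_3 − e = 1 − 8 ≡ 4 (mod 11). Hence c = [7, 9, 4, 3, 8].
  Check: interpolating c through the α_i gives m(x) = 6 + 10·x (degree < 2) with m(α_i) = c_i for every i, so c is indeed a codeword.


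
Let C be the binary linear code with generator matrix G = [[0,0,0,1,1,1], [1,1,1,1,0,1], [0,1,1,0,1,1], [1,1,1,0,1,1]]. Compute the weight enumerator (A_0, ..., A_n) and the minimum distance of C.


Weight distribution: A_0 = 1, A_1 = 2, A_2 = 2, A_3 = 4, A_4 = 5, A_5 = 2. Minimum distance d = 1.

Enumerate all 2^4 = 16 messages m ∈ F_2^4.
For each, compute codeword c = mG in F_2^6, then tally its weight.
  m = 0000 → c = 000000, weight = 0.
  m = 1000 → c = 000111, weight = 3.
  m = 0100 → c = 111101, weight = 5.
  m = 1100 → c = 111010, weight = 4.
  m = 0010 → c = 011011, weight = 4.
  m = 1010 → c = 011100, weight = 3.
  m = 0110 → c = 100110, weight = 3.
  m = 1110 → c = 100001, weight = 2.
  m = 0001 → c = 111011, weight = 5.
  m = 1001 → c = 111100, weight = 4.
  m = 0101 → c = 000110, weight = 2.
  m = 1101 → c = 000001, weight = 1.
  m = 0011 → c = 100000, weight = 1.
  m = 1011 → c = 100111, weight = 4.
  m = 0111 → c = 011101, weight = 4.
  m = 1111 → c = 011010, weight = 3.
Tally weights:
  weight 0: 1 codewords.
  weight 1: 2 codewords.
  weight 2: 2 codewords.
  weight 3: 4 codewords.
  weight 4: 5 codewords.
  weight 5: 2 codewords.
Minimum distance d = smallest w > 0 with A_w > 0 = 1.
Sanity: Σ A_w = 16 = 2^4 = 16 ✓.


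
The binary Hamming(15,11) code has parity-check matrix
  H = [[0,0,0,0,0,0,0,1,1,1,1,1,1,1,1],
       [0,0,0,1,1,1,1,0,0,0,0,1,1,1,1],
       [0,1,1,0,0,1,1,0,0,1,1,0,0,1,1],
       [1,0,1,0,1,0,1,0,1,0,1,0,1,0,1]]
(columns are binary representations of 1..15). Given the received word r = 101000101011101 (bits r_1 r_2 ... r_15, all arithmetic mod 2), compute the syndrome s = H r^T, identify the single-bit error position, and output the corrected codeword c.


s = (1, 0, 0, 1)^T, error position = 9, corrected codeword c = 101000100011101

Compute s = H r^T mod 2 one row at a time:
  s_1 = 0 + 1 + 0 + 1 + 1 + 1 + 0 + 1 = 5 ≡ 1 (mod 2).
  s_2 = 0 + 0 + 0 + 1 + 1 + 1 + 0 + 1 = 4 ≡ 0 (mod 2).
  s_3 = 0 + 1 + 0 + 1 + 0 + 1 + 0 + 1 = 4 ≡ 0 (mod 2).
  s_4 = 1 + 1 + 0 + 1 + 1 + 1 + 1 + 1 = 7 ≡ 1 (mod 2).
s = (1, 0, 0, 1)^T — this equals column 9 of H (binary 1001), so error is at position 9.
Correct: flip bit 9 of r = 101000101011101 to get c = 101000100011101.


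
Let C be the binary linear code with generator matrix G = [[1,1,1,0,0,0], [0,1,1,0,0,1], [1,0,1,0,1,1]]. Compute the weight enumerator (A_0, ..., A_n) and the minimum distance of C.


Weight distribution: A_0 = 1, A_2 = 2, A_3 = 4, A_4 = 1. Minimum distance d = 2.

Enumerate all 2^3 = 8 messages m ∈ F_2^3.
For each, compute codeword c = mG in F_2^6, then tally its weight.
  m = 000 → c = 000000, weight = 0.
  m = 100 → c = 111000, weight = 3.
  m = 010 → c = 011001, weight = 3.
  m = 110 → c = 100001, weight = 2.
  m = 001 → c = 101011, weight = 4.
  m = 101 → c = 010011, weight = 3.
  m = 011 → c = 110010, weight = 3.
  m = 111 → c = 001010, weight = 2.
Tally weights:
  weight 0: 1 codewords.
  weight 2: 2 codewords.
  weight 3: 4 codewords.
  weight 4: 1 codewords.
Minimum distance d = smallest w > 0 with A_w > 0 = 2.
Sanity: Σ A_w = 8 = 2^3 = 8 ✓.


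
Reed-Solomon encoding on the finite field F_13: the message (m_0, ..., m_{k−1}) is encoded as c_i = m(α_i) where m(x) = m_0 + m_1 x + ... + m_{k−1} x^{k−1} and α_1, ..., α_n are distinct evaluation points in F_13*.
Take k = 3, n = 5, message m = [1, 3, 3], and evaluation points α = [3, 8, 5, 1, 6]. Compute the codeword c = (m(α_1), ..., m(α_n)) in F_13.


c = [11, 9, 0, 7, 10]

Message polynomial: m(x) = 1 + 3·x + 3·x^2 (mod 13).
For each evaluation point α_i, compute m(α_i) mod 13:
  α_1 = 3: Horner steps 3 → 12 → 11, so m(3) = 11.
  α_2 = 8: Horner steps 3 → 1 → 9, so m(8) = 9.
  α_3 = 5: Horner steps 3 → 5 → 0, so m(5) = 0.
  α_4 = 1: Horner steps 3 → 6 → 7, so m(1) = 7.
  α_5 = 6: Horner steps 3 → 8 → 10, so m(6) = 10.
Codeword c = [11, 9, 0, 7, 10] ∈ F_13^5.


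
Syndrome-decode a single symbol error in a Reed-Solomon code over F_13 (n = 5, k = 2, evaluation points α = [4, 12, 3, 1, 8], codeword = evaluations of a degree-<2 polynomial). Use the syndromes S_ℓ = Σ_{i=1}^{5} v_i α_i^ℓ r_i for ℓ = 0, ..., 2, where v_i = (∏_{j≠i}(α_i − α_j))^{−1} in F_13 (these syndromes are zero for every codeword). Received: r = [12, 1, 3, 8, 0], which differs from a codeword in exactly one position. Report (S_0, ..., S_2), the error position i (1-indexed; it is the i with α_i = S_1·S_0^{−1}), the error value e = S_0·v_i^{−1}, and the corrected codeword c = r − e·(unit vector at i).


S = (1, 3, 9), error at position 3, error magnitude e = 1, c = [12, 1, 2, 8, 0].

Step 1: column multipliers v_i = (∏_{j≠i}(α_i − α_j))^{−1} mod 13.
  i = 1 (α = 4): (4−12)(4−3)(4−1)(4−8) = (−8)·1·3·(−4) = 96 ≡ 5, so v_1 = 5^{−1} = 8 (mod 13).
  i = 2 (α = 12): (12−4)(12−3)(12−1)(12−8) = 8·9·11·4 = 3168 ≡ 9, so v_2 = 9^{−1} = 3 (mod 13).
  i = 3 (α = 3): (3−4)(3−12)(3−1)(3−8) = (−1)·(−9)·2·(−5) = −90 ≡ 1, so v_3 = 1^{−1} = 1 (mod 13).
  i = 4 (α = 1): (1−4)(1−12)(1−3)(1−8) = (−3)·(−11)·(−2)·(−7) = 462 ≡ 7, so v_4 = 7^{−1} = 2 (mod 13).
  i = 5 (α = 8): (8−4)(8−12)(8−3)(8−1) = 4·(−4)·5·7 = −560 ≡ 12, so v_5 = 12^{−1} = 12 (mod 13).
  v = [8, 3, 1, 2, 12].
Step 2: syndromes of r = [12, 1, 3, 8, 0] (all sums mod 13).
  S_0 = Σ v_i r_i = 8·12 + 3·1 + 1·3 + 2·8 + 12·0 = 118 ≡ 1.
  S_1 = Σ v_i α_i r_i = 8·4·12 + 3·12·1 + 1·3·3 + 2·1·8 + 12·8·0 = 445 ≡ 3.
  α_i^2 mod 13 = [3, 1, 9, 1, 12].
  S_2 = Σ v_i α_i^2 r_i = 8·3·12 + 3·1·1 + 1·9·3 + 2·1·8 + 12·12·0 = 334 ≡ 9.
  S = (1, 3, 9) ≠ 0, so r is not a codeword (an error is present).
Step 3: locate the error. For a single error e at position i, S_ℓ = v_i·e·α_i^ℓ, so α_err = S_1/S_0.
  S_0^{−1} = 1^{−1} = 1 (mod 13), so α_err = 3·1 = 3 ≡ 3 = α_3. Error position i = 3.
  Consistency check: S_2/S_1 = 9·9 = 81 ≡ 3 = α_err ✓ (single-error assumption holds).
Step 4: error magnitude e = S_0/v_3 = S_0·∏_{j≠3}(α_3 − α_j) = 1·1 = 1 ≡ 1 (mod 13).
Step 5: correct position 3: c_3 = r_3 − e = 3 − 1 ≡ 2 (mod 13). Hence c = [12, 1, 2, 8, 0].
  Check: interpolating c through the α_i gives m(x) = 11 + 10·x (degree < 2) with m(α_i) = c_i for every i, so c is indeed a codeword.


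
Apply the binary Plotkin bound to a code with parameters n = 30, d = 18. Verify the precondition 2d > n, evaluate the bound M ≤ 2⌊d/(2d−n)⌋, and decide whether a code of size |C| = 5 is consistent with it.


Plotkin bound M ≤ 6; given |C| = 5 ≤ bound (satisfied).

Check applicability: 2d = 36, n = 30.
2d − n = 6 > 0, so Plotkin applies.
Compute d/(2d−n) = 18/6 ≈ 3.0000.
⌊d/(2d−n)⌋ = 3.
Plotkin bound: M ≤ 2·3 = 6.
Given |C| = 5, check: satisfied.
This |C| is below the Plotkin bound.


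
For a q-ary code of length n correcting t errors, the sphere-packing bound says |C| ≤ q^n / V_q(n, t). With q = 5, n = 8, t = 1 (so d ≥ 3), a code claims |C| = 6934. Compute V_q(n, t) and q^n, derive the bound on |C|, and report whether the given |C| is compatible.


V_q(n, t) = 33, q^n = 390625, Hamming bound = 11837, |C| = 6934 ≤ bound (satisfied).

Step 1: Compute V_q(n, t) = Σ_{j=0}^1 C(n, j) (q−1)^j.
  j = 0: C(8,0)·(4)^0 = 1·1 = 1.
  j = 1: C(8,1)·(4)^1 = 8·4 = 32.
  V_q(n, t) = 1 + 32 = 33.
Step 2: q^n = 5^8 = 390625.
Step 3: Hamming bound ⌊q^n / V_q(n,t)⌋ = ⌊390625/33⌋ = 11837.
Step 4: Compare |C| = 6934 to 11837: satisfied.
The claimed |C| lies below the Hamming bound.


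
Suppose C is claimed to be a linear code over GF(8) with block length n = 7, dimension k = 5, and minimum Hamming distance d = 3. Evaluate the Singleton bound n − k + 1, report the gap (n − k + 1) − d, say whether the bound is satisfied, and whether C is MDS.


Singleton RHS = n − k + 1 = 3, slack = 0, bound satisfied, MDS.

Singleton bound: d ≤ n − k + 1.
Here n = 7, k = 5, so n − k + 1 = 3.
Given d = 3, check d ≤ 3: YES.
Slack = (n − k + 1) − d = 0.
The code is MDS (slack = 0).
Description: the claimed parameters are [7, 5, 3]_8; such a code would be MDS (meets Singleton bound).


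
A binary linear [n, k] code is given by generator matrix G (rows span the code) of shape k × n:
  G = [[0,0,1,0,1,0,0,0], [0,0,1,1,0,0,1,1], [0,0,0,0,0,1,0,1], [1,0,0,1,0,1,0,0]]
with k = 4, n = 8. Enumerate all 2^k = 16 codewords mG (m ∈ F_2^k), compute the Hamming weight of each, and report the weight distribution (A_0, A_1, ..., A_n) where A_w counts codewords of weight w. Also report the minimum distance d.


Weight distribution: A_0 = 1, A_2 = 2, A_3 = 4, A_4 = 5, A_5 = 4. Minimum distance d = 2.

Enumerate all 2^4 = 16 messages m ∈ F_2^4.
For each, compute codeword c = mG in F_2^8, then tally its weight.
  m = 0000 → c = 00000000, weight = 0.
  m = 1000 → c = 00101000, weight = 2.
  m = 0100 → c = 00110011, weight = 4.
  m = 1100 → c = 00011011, weight = 4.
  m = 0010 → c = 00000101, weight = 2.
  m = 1010 → c = 00101101, weight = 4.
  m = 0110 → c = 00110110, weight = 4.
  m = 1110 → c = 00011110, weight = 4.
  m = 0001 → c = 10010100, weight = 3.
  m = 1001 → c = 10111100, weight = 5.
  m = 0101 → c = 10100111, weight = 5.
  m = 1101 → c = 10001111, weight = 5.
  m = 0011 → c = 10010001, weight = 3.
  m = 1011 → c = 10111001, weight = 5.
  m = 0111 → c = 10100010, weight = 3.
  m = 1111 → c = 10001010, weight = 3.
Tally weights:
  weight 0: 1 codewords.
  weight 2: 2 codewords.
  weight 3: 4 codewords.
  weight 4: 5 codewords.
  weight 5: 4 codewords.
Minimum distance d = smallest w > 0 with A_w > 0 = 2.
Sanity: Σ A_w = 16 = 2^4 = 16 ✓.


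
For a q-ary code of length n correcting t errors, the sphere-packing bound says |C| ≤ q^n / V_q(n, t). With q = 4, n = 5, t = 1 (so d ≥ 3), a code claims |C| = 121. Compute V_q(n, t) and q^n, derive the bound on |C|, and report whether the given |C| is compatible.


V_q(n, t) = 16, q^n = 1024, Hamming bound = 64, |C| = 121 > bound (violated).

Step 1: Compute V_q(n, t) = Σ_{j=0}^1 C(n, j) (q−1)^j.
  j = 0: C(5,0)·(3)^0 = 1·1 = 1.
  j = 1: C(5,1)·(3)^1 = 5·3 = 15.
  V_q(n, t) = 1 + 15 = 16.
Step 2: q^n = 4^5 = 1024.
Step 3: Hamming bound ⌊q^n / V_q(n,t)⌋ = ⌊1024/16⌋ = 64.
Step 4: Compare |C| = 121 to 64: violated.
The claimed |C| lies above the Hamming bound, so no 4-ary code of length 5 with d ≥ 3 can have 121 codewords.


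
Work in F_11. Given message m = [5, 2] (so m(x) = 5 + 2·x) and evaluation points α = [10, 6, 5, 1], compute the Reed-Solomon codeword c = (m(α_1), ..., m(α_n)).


c = [3, 6, 4, 7]

Message polynomial: m(x) = 5 + 2·x (mod 11).
For each evaluation point α_i, compute m(α_i) mod 11:
  α_1 = 10: Horner steps 2 → 3, so m(10) = 3.
  α_2 = 6: Horner steps 2 → 6, so m(6) = 6.
  α_3 = 5: Horner steps 2 → 4, so m(5) = 4.
  α_4 = 1: Horner steps 2 → 7, so m(1) = 7.
Codeword c = [3, 6, 4, 7] ∈ F_11^4.


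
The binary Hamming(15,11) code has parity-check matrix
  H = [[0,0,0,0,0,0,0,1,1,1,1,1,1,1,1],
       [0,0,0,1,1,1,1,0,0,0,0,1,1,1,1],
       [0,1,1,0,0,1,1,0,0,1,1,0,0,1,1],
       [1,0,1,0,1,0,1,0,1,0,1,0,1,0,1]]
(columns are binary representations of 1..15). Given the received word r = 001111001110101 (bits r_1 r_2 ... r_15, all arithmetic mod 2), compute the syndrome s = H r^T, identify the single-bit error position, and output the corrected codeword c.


s = (1, 1, 1, 0)^T, error position = 14, corrected codeword c = 001111001110111

Compute s = H r^T mod 2 one row at a time:
  s_1 = 0 + 1 + 1 + 1 + 0 + 1 + 0 + 1 = 5 ≡ 1 (mod 2).
  s_2 = 1 + 1 + 1 + 0 + 0 + 1 + 0 + 1 = 5 ≡ 1 (mod 2).
  s_3 = 0 + 1 + 1 + 0 + 1 + 1 + 0 + 1 = 5 ≡ 1 (mod 2).
  s_4 = 0 + 1 + 1 + 0 + 1 + 1 + 1 + 1 = 6 ≡ 0 (mod 2).
s = (1, 1, 1, 0)^T — this equals column 14 of H (binary 1110), so error is at position 14.
Correct: flip bit 14 of r = 001111001110101 to get c = 001111001110111.


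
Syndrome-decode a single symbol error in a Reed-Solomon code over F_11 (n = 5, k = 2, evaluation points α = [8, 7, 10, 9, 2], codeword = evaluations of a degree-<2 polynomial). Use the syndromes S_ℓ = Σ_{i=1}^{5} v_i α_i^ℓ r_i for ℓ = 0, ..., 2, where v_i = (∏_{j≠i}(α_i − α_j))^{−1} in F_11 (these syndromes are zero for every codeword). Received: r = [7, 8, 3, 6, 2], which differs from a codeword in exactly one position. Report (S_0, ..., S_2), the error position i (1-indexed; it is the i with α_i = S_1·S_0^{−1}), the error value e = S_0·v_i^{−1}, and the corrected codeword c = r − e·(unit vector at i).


S = (5, 6, 5), error at position 3, error magnitude e = 9, c = [7, 8, 5, 6, 2].

Step 1: column multipliers v_i = (∏_{j≠i}(α_i − α_j))^{−1} mod 11.
  i = 1 (α = 8): (8−7)(8−10)(8−9)(8−2) = 1·(−2)·(−1)·6 = 12 ≡ 1, so v_1 = 1^{−1} = 1 (mod 11).
  i = 2 (α = 7): (7−8)(7−10)(7−9)(7−2) = (−1)·(−3)·(−2)·5 = −30 ≡ 3, so v_2 = 3^{−1} = 4 (mod 11).
  i = 3 (α = 10): (10−8)(10−7)(10−9)(10−2) = 2·3·1·8 = 48 ≡ 4, so v_3 = 4^{−1} = 3 (mod 11).
  i = 4 (α = 9): (9−8)(9−7)(9−10)(9−2) = 1·2·(−1)·7 = −14 ≡ 8, so v_4 = 8^{−1} = 7 (mod 11).
  i = 5 (α = 2): (2−8)(2−7)(2−10)(2−9) = (−6)·(−5)·(−8)·(−7) = 1680 ≡ 8, so v_5 = 8^{−1} = 7 (mod 11).
  v = [1, 4, 3, 7, 7].
Step 2: syndromes of r = [7, 8, 3, 6, 2] (all sums mod 11).
  S_0 = Σ v_i r_i = 1·7 + 4·8 + 3·3 + 7·6 + 7·2 = 104 ≡ 5.
  S_1 = Σ v_i α_i r_i = 1·8·7 + 4·7·8 + 3·10·3 + 7·9·6 + 7·2·2 = 776 ≡ 6.
  α_i^2 mod 11 = [9, 5, 1, 4, 4].
  S_2 = Σ v_i α_i^2 r_i = 1·9·7 + 4·5·8 + 3·1·3 + 7·4·6 + 7·4·2 = 456 ≡ 5.
  S = (5, 6, 5) ≠ 0, so r is not a codeword (an error is present).
Step 3: locate the error. For a single error e at position i, S_ℓ = v_i·e·α_i^ℓ, so α_err = S_1/S_0.
  S_0^{−1} = 5^{−1} = 9 (mod 11), so α_err = 6·9 = 54 ≡ 10 = α_3. Error position i = 3.
  Consistency check: S_2/S_1 = 5·2 = 10 ≡ 10 = α_err ✓ (single-error assumption holds).
Step 4: error magnitude e = S_0/v_3 = S_0·∏_{j≠3}(α_3 − α_j) = 5·4 = 20 ≡ 9 (mod 11).
Step 5: correct position 3: c_3 = r_3 − e = 3 − 9 ≡ 5 (mod 11). Hence c = [7, 8, 5, 6, 2].
  Check: interpolating c through the α_i gives m(x) = 4 + 10·x (degree < 2) with m(α_i) = c_i for every i, so c is indeed a codeword.


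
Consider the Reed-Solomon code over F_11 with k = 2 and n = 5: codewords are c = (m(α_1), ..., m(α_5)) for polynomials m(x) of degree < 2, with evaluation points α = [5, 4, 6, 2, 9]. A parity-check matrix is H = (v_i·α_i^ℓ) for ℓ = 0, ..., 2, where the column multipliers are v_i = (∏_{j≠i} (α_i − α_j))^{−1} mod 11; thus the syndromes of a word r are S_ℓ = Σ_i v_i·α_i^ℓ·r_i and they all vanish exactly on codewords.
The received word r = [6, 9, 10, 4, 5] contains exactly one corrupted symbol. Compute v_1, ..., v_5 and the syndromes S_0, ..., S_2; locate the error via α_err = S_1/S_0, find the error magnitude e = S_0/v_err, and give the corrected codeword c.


S = (2, 1, 6), error at position 3, error magnitude e = 7, c = [6, 9, 3, 4, 5].

Step 1: column multipliers v_i = (∏_{j≠i}(α_i − α_j))^{−1} mod 11.
  i = 1 (α = 5): (5−4)(5−6)(5−2)(5−9) = 1·(−1)·3·(−4) = 12 ≡ 1, so v_1 = 1^{−1} = 1 (mod 11).
  i = 2 (α = 4): (4−5)(4−6)(4−2)(4−9) = (−1)·(−2)·2·(−5) = −20 ≡ 2, so v_2 = 2^{−1} = 6 (mod 11).
  i = 3 (α = 6): (6−5)(6−4)(6−2)(6−9) = 1·2·4·(−3) = −24 ≡ 9, so v_3 = 9^{−1} = 5 (mod 11).
  i = 4 (α = 2): (2−5)(2−4)(2−6)(2−9) = (−3)·(−2)·(−4)·(−7) = 168 ≡ 3, so v_4 = 3^{−1} = 4 (mod 11).
  i = 5 (α = 9): (9−5)(9−4)(9−6)(9−2) = 4·5·3·7 = 420 ≡ 2, so v_5 = 2^{−1} = 6 (mod 11).
  v = [1, 6, 5, 4, 6].
Step 2: syndromes of r = [6, 9, 10, 4, 5] (all sums mod 11).
  S_0 = Σ v_i r_i = 1·6 + 6·9 + 5·10 + 4·4 + 6·5 = 156 ≡ 2.
  S_1 = Σ v_i α_i r_i = 1·5·6 + 6·4·9 + 5·6·10 + 4·2·4 + 6·9·5 = 848 ≡ 1.
  α_i^2 mod 11 = [3, 5, 3, 4, 4].
  S_2 = Σ v_i α_i^2 r_i = 1·3·6 + 6·5·9 + 5·3·10 + 4·4·4 + 6·4·5 = 622 ≡ 6.
  S = (2, 1, 6) ≠ 0, so r is not a codeword (an error is present).
Step 3: locate the error. For a single error e at position i, S_ℓ = v_i·e·α_i^ℓ, so α_err = S_1/S_0.
  S_0^{−1} = 2^{−1} = 6 (mod 11), so α_err = 1·6 = 6 ≡ 6 = α_3. Error position i = 3.
  Consistency check: S_2/S_1 = 6·1 = 6 ≡ 6 = α_err ✓ (single-error assumption holds).
Step 4: error magnitude e = S_0/v_3 = S_0·∏_{j≠3}(α_3 − α_j) = 2·9 = 18 ≡ 7 (mod 11).
Step 5: correct position 3: c_3 = r_3 − e = 10 − 7 ≡ 3 (mod 11). Hence c = [6, 9, 3, 4, 5].
  Check: interpolating c through the α_i gives m(x) = 10 + 8·x (degree < 2) with m(α_i) = c_i for every i, so c is indeed a codeword.


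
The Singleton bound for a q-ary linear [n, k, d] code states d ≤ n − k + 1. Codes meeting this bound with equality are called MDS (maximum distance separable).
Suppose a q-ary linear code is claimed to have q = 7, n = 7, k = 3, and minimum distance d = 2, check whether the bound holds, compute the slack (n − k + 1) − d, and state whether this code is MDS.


Singleton RHS = n − k + 1 = 5, slack = 3, bound satisfied, not MDS.

Singleton bound: d ≤ n − k + 1.
Here n = 7, k = 3, so n − k + 1 = 5.
Given d = 2, check d ≤ 5: YES.
Slack = (n − k + 1) − d = 3.
The code is NOT MDS (slack = 3 > 0).
Description: the claimed parameters are [7, 3, 2]_7; such a code would be non-MDS.


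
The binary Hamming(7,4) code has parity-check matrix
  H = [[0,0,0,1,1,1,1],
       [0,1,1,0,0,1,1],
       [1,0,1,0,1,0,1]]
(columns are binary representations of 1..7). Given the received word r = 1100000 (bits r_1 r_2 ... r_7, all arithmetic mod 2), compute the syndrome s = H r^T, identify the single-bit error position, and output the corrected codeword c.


s = (0, 1, 1)^T, error position = 3, corrected codeword c = 1110000

Compute s = H r^T mod 2 one row at a time:
  s_1 = 0 + 0 + 0 + 0 = 0 ≡ 0 (mod 2).
  s_2 = 1 + 0 + 0 + 0 = 1 ≡ 1 (mod 2).
  s_3 = 1 + 0 + 0 + 0 = 1 ≡ 1 (mod 2).
s = (0, 1, 1)^T — this equals column 3 of H (binary 011), so error is at position 3.
Correct: flip bit 3 of r = 1100000 to get c = 1110000.


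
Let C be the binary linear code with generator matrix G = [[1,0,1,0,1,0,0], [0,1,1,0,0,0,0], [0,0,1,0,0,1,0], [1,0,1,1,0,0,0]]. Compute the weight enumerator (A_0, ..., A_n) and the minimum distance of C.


Weight distribution: A_0 = 1, A_2 = 4, A_3 = 6, A_4 = 3, A_5 = 2. Minimum distance d = 2.

Enumerate all 2^4 = 16 messages m ∈ F_2^4.
For each, compute codeword c = mG in F_2^7, then tally its weight.
  m = 0000 → c = 0000000, weight = 0.
  m = 1000 → c = 1010100, weight = 3.
  m = 0100 → c = 0110000, weight = 2.
  m = 1100 → c = 1100100, weight = 3.
  m = 0010 → c = 0010010, weight = 2.
  m = 1010 → c = 1000110, weight = 3.
  m = 0110 → c = 0100010, weight = 2.
  m = 1110 → c = 1110110, weight = 5.
  m = 0001 → c = 1011000, weight = 3.
  m = 1001 → c = 0001100, weight = 2.
  m = 0101 → c = 1101000, weight = 3.
  m = 1101 → c = 0111100, weight = 4.
  m = 0011 → c = 1001010, weight = 3.
  m = 1011 → c = 0011110, weight = 4.
  m = 0111 → c = 1111010, weight = 5.
  m = 1111 → c = 0101110, weight = 4.
Tally weights:
  weight 0: 1 codewords.
  weight 2: 4 codewords.
  weight 3: 6 codewords.
  weight 4: 3 codewords.
  weight 5: 2 codewords.
Minimum distance d = smallest w > 0 with A_w > 0 = 2.
Sanity: Σ A_w = 16 = 2^4 = 16 ✓.


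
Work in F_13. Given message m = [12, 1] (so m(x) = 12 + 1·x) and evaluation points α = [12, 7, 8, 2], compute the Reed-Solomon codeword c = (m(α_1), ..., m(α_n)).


c = [11, 6, 7, 1]

Message polynomial: m(x) = 12 + 1·x (mod 13).
For each evaluation point α_i, compute m(α_i) mod 13:
  α_1 = 12: Horner steps 1 → 11, so m(12) = 11.
  α_2 = 7: Horner steps 1 → 6, so m(7) = 6.
  α_3 = 8: Horner steps 1 → 7, so m(8) = 7.
  α_4 = 2: Horner steps 1 → 1, so m(2) = 1.
Codeword c = [11, 6, 7, 1] ∈ F_13^4.


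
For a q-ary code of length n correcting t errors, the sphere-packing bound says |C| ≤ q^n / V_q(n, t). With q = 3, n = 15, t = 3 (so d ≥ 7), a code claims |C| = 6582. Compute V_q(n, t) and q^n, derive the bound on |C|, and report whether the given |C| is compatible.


V_q(n, t) = 4091, q^n = 14348907, Hamming bound = 3507, |C| = 6582 > bound (violated).

Step 1: Compute V_q(n, t) = Σ_{j=0}^3 C(n, j) (q−1)^j.
  j = 0: C(15,0)·(2)^0 = 1·1 = 1.
  j = 1: C(15,1)·(2)^1 = 15·2 = 30.
  j = 2: C(15,2)·(2)^2 = 105·4 = 420.
  j = 3: C(15,3)·(2)^3 = 455·8 = 3640.
  V_q(n, t) = 1 + 30 + 420 + 3640 = 4091.
Step 2: q^n = 3^15 = 14348907.
Step 3: Hamming bound ⌊q^n / V_q(n,t)⌋ = ⌊14348907/4091⌋ = 3507.
Step 4: Compare |C| = 6582 to 3507: violated.
The claimed |C| lies above the Hamming bound, so no 3-ary code of length 15 with d ≥ 7 can have 6582 codewords.


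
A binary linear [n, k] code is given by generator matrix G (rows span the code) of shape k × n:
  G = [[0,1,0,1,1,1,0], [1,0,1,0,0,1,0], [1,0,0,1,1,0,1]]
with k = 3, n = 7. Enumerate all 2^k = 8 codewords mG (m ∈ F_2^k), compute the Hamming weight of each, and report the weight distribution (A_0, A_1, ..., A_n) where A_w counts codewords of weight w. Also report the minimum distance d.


Weight distribution: A_0 = 1, A_3 = 2, A_4 = 3, A_5 = 2. Minimum distance d = 3.

Enumerate all 2^3 = 8 messages m ∈ F_2^3.
For each, compute codeword c = mG in F_2^7, then tally its weight.
  m = 000 → c = 0000000, weight = 0.
  m = 100 → c = 0101110, weight = 4.
  m = 010 → c = 1010010, weight = 3.
  m = 110 → c = 1111100, weight = 5.
  m = 001 → c = 1001101, weight = 4.
  m = 101 → c = 1100011, weight = 4.
  m = 011 → c = 0011111, weight = 5.
  m = 111 → c = 0110001, weight = 3.
Tally weights:
  weight 0: 1 codewords.
  weight 3: 2 codewords.
  weight 4: 3 codewords.
  weight 5: 2 codewords.
Minimum distance d = smallest w > 0 with A_w > 0 = 3.
Sanity: Σ A_w = 8 = 2^3 = 8 ✓.


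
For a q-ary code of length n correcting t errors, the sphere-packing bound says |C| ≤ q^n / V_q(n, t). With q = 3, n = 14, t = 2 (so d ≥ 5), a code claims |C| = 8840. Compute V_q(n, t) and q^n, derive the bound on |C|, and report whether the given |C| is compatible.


V_q(n, t) = 393, q^n = 4782969, Hamming bound = 12170, |C| = 8840 ≤ bound (satisfied).

Step 1: Compute V_q(n, t) = Σ_{j=0}^2 C(n, j) (q−1)^j.
  j = 0: C(14,0)·(2)^0 = 1·1 = 1.
  j = 1: C(14,1)·(2)^1 = 14·2 = 28.
  j = 2: C(14,2)·(2)^2 = 91·4 = 364.
  V_q(n, t) = 1 + 28 + 364 = 393.
Step 2: q^n = 3^14 = 4782969.
Step 3: Hamming bound ⌊q^n / V_q(n,t)⌋ = ⌊4782969/393⌋ = 12170.
Step 4: Compare |C| = 8840 to 12170: satisfied.
The claimed |C| lies below the Hamming bound.


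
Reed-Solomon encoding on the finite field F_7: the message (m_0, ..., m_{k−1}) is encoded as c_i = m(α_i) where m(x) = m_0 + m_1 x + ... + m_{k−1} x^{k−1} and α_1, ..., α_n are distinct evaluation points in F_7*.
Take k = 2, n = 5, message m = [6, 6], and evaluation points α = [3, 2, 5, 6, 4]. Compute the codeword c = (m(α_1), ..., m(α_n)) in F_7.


c = [3, 4, 1, 0, 2]

Message polynomial: m(x) = 6 + 6·x (mod 7).
For each evaluation point α_i, compute m(α_i) mod 7:
  α_1 = 3: Horner steps 6 → 3, so m(3) = 3.
  α_2 = 2: Horner steps 6 → 4, so m(2) = 4.
  α_3 = 5: Horner steps 6 → 1, so m(5) = 1.
  α_4 = 6: Horner steps 6 → 0, so m(6) = 0.
  α_5 = 4: Horner steps 6 → 2, so m(4) = 2.
Codeword c = [3, 4, 1, 0, 2] ∈ F_7^5.


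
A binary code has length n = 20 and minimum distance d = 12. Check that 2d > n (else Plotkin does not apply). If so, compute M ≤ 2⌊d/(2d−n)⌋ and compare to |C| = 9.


Plotkin bound M ≤ 6; given |C| = 9 > bound (violated).

Check applicability: 2d = 24, n = 20.
2d − n = 4 > 0, so Plotkin applies.
Compute d/(2d−n) = 12/4 ≈ 3.0000.
⌊d/(2d−n)⌋ = 3.
Plotkin bound: M ≤ 2·3 = 6.
Given |C| = 9, check: VIOLATED.
This |C| is above the Plotkin bound, so no binary code with n = 20, d = 12 and 9 codewords exists.


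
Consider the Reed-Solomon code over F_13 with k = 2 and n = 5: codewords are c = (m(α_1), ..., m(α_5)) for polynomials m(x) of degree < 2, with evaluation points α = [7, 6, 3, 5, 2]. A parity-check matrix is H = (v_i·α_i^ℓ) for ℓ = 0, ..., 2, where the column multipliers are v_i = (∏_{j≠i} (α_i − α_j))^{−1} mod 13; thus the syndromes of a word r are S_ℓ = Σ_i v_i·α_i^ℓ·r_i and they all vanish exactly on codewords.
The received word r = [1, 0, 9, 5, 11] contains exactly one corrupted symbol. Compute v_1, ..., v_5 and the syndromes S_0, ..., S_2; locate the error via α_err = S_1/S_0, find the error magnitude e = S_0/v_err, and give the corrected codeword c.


S = (10, 8, 9), error at position 2, error magnitude e = 10, c = [1, 3, 9, 5, 11].

Step 1: column multipliers v_i = (∏_{j≠i}(α_i − α_j))^{−1} mod 13.
  i = 1 (α = 7): (7−6)(7−3)(7−5)(7−2) = 1·4·2·5 = 40 ≡ 1, so v_1 = 1^{−1} = 1 (mod 13).
  i = 2 (α = 6): (6−7)(6−3)(6−5)(6−2) = (−1)·3·1·4 = −12 ≡ 1, so v_2 = 1^{−1} = 1 (mod 13).
  i = 3 (α = 3): (3−7)(3−6)(3−5)(3−2) = (−4)·(−3)·(−2)·1 = −24 ≡ 2, so v_3 = 2^{−1} = 7 (mod 13).
  i = 4 (α = 5): (5−7)(5−6)(5−3)(5−2) = (−2)·(−1)·2·3 = 12 ≡ 12, so v_4 = 12^{−1} = 12 (mod 13).
  i = 5 (α = 2): (2−7)(2−6)(2−3)(2−5) = (−5)·(−4)·(−1)·(−3) = 60 ≡ 8, so v_5 = 8^{−1} = 5 (mod 13).
  v = [1, 1, 7, 12, 5].
Step 2: syndromes of r = [1, 0, 9, 5, 11] (all sums mod 13).
  S_0 = Σ v_i r_i = 1·1 + 1·0 + 7·9 + 12·5 + 5·11 = 179 ≡ 10.
  S_1 = Σ v_i α_i r_i = 1·7·1 + 1·6·0 + 7·3·9 + 12·5·5 + 5·2·11 = 606 ≡ 8.
  α_i^2 mod 13 = [10, 10, 9, 12, 4].
  S_2 = Σ v_i α_i^2 r_i = 1·10·1 + 1·10·0 + 7·9·9 + 12·12·5 + 5·4·11 = 1517 ≡ 9.
  S = (10, 8, 9) ≠ 0, so r is not a codeword (an error is present).
Step 3: locate the error. For a single error e at position i, S_ℓ = v_i·e·α_i^ℓ, so α_err = S_1/S_0.
  S_0^{−1} = 10^{−1} = 4 (mod 13), so α_err = 8·4 = 32 ≡ 6 = α_2. Error position i = 2.
  Consistency check: S_2/S_1 = 9·5 = 45 ≡ 6 = α_err ✓ (single-error assumption holds).
Step 4: error magnitude e = S_0/v_2 = S_0·∏_{j≠2}(α_2 − α_j) = 10·1 = 10 ≡ 10 (mod 13).
Step 5: correct position 2: c_2 = r_2 − e = 0 − 10 ≡ 3 (mod 13). Hence c = [1, 3, 9, 5, 11].
  Check: interpolating c through the α_i gives m(x) = 2 + 11·x (degree < 2) with m(α_i) = c_i for every i, so c is indeed a codeword.


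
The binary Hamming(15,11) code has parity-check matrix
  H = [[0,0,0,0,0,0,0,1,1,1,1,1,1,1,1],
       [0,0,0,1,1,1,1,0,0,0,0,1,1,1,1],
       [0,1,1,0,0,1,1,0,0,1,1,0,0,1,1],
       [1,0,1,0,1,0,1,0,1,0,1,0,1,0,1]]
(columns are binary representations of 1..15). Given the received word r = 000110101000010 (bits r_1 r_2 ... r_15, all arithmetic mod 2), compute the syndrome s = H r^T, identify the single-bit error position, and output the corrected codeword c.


s = (0, 0, 0, 1)^T, error position = 1, corrected codeword c = 100110101000010

Compute s = H r^T mod 2 one row at a time:
  s_1 = 0 + 1 + 0 + 0 + 0 + 0 + 1 + 0 = 2 ≡ 0 (mod 2).
  s_2 = 1 + 1 + 0 + 1 + 0 + 0 + 1 + 0 = 4 ≡ 0 (mod 2).
  s_3 = 0 + 0 + 0 + 1 + 0 + 0 + 1 + 0 = 2 ≡ 0 (mod 2).
  s_4 = 0 + 0 + 1 + 1 + 1 + 0 + 0 + 0 = 3 ≡ 1 (mod 2).
s = (0, 0, 0, 1)^T — this equals column 1 of H (binary 0001), so error is at position 1.
Correct: flip bit 1 of r = 000110101000010 to get c = 100110101000010.


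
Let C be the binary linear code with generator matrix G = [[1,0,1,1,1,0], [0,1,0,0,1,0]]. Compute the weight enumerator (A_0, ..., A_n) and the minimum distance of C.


Weight distribution: A_0 = 1, A_2 = 1, A_4 = 2. Minimum distance d = 2.

Enumerate all 2^2 = 4 messages m ∈ F_2^2.
For each, compute codeword c = mG in F_2^6, then tally its weight.
  m = 00 → c = 000000, weight = 0.
  m = 10 → c = 101110, weight = 4.
  m = 01 → c = 010010, weight = 2.
  m = 11 → c = 111100, weight = 4.
Tally weights:
  weight 0: 1 codewords.
  weight 2: 1 codewords.
  weight 4: 2 codewords.
Minimum distance d = smallest w > 0 with A_w > 0 = 2.
Sanity: Σ A_w = 4 = 2^2 = 4 ✓.
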